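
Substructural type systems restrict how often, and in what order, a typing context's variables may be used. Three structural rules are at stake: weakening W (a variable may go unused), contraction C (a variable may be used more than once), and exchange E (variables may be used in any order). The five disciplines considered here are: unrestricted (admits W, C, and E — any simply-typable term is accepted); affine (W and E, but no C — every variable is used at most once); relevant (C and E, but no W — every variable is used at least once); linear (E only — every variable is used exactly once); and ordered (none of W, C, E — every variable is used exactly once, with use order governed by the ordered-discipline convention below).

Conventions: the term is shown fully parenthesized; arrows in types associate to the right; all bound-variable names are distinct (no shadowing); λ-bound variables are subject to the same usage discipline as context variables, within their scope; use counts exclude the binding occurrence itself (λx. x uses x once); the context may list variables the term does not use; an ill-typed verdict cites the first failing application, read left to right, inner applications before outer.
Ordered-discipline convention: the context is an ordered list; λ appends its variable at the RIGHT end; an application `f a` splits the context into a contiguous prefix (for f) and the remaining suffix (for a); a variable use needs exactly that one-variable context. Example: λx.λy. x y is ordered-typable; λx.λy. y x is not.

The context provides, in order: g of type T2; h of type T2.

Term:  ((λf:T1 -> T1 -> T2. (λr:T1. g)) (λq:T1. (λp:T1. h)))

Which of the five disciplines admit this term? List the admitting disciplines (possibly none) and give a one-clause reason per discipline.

accepted by: affine, unrestricted
usage: g: 1×, h: 1×, f [bound]: 0×, r [bound]: 0×, q [bound]: 0×, p [bound]: 0×
uses in reading order: g, h
typing: the term checks, with type T1 -> T2
ordered: ✗ — needs weakening: f, r, q, p unused
linear: ✗ — needs weakening: f, r, q, p unused
affine: ✓ — at most one use each (g, h, f, r, q, p)
relevant: ✗ — needs weakening: f, r, q, p unused
unrestricted: ✓ — type-checks (T1 -> T2) and nothing is barred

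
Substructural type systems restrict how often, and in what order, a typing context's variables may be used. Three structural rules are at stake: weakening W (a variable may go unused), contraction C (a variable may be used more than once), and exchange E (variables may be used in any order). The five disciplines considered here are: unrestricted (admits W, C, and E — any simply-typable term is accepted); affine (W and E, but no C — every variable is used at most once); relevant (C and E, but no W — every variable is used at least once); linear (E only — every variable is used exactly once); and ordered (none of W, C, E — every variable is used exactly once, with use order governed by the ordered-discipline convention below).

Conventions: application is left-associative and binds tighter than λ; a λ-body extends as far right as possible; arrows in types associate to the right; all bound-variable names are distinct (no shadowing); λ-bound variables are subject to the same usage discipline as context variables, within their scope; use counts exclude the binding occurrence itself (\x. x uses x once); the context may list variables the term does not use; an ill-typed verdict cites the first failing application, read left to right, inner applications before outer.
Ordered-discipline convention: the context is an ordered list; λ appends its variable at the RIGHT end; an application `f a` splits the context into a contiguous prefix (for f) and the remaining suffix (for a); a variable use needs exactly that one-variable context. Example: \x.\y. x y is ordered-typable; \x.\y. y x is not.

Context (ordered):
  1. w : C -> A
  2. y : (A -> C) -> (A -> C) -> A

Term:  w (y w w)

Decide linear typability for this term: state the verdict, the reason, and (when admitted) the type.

no — a type mismatch blocks all five
counts: w=3, y=1
order of uses: w, y, w, w
typing: ill-typed: an application expects A -> C but receives C -> A
all disciplines: ordered ✗, linear ✗, affine ✗, relevant ✗, unrestricted ✗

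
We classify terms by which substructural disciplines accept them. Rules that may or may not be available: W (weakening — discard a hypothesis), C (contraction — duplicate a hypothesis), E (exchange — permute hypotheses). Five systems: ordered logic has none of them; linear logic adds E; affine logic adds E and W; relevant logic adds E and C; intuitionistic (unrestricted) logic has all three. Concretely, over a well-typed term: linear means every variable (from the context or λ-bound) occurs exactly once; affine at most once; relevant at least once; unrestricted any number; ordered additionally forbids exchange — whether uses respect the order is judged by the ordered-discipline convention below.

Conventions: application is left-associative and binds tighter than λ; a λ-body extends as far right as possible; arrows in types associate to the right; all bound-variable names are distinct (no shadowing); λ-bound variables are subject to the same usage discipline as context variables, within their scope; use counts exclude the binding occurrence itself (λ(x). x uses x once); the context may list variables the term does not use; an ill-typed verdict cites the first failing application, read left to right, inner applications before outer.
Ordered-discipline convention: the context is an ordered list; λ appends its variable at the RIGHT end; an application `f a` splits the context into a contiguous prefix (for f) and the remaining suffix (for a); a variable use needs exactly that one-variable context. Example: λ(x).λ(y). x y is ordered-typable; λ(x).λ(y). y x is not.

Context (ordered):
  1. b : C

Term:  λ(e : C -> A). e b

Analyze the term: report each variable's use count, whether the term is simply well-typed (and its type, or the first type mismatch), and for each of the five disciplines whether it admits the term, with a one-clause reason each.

counts: b: 1; e [bound]: 1
order of uses: e, b
typing: well-typed — term : (C -> A) -> A
ordered: ✗, no ordered split (uses run e, b)
linear: ✓, exactly-once usage across b, e
affine: ✓, at most one use each (b, e)
relevant: ✓, every one of b, e appears
unrestricted: ✓, well-typed at (C -> A) -> A; no restrictions here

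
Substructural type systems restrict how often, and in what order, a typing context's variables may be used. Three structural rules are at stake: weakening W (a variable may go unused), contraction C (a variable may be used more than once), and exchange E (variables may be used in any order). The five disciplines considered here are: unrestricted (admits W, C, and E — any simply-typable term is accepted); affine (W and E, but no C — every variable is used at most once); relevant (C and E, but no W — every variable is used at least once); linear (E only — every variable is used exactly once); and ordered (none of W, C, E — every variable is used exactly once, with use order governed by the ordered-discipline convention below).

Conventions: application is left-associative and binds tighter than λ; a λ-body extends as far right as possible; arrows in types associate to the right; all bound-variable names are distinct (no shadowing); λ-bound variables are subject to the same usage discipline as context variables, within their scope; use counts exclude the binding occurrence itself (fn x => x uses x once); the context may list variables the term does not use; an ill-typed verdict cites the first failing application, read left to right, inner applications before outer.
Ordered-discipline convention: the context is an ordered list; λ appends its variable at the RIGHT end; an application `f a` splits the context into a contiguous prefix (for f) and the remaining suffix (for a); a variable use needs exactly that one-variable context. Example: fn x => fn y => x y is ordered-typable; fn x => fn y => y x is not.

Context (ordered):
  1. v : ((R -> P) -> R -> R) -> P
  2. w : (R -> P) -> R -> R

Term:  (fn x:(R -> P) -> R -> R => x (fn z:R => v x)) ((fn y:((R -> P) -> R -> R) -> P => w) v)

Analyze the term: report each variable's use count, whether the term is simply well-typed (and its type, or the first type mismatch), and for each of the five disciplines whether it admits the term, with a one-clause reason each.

counts: v=2; w=1; x (bound)=2; z (bound)=0; y (bound)=0
use order (left to right): x, v, x, w, v
typing: well-typed at R -> R
ordered: ✗ — v ×2, x ×2 used more than once (contraction); z, y never used (weakening)
linear: ✗ — v ×2, x ×2 used more than once (contraction); z, y never used (weakening)
affine: ✗ — v ×2, x ×2 used more than once (contraction)
relevant: ✗ — z, y never used (weakening)
unrestricted: ✓ — simply typable at R -> R; W, C, E all held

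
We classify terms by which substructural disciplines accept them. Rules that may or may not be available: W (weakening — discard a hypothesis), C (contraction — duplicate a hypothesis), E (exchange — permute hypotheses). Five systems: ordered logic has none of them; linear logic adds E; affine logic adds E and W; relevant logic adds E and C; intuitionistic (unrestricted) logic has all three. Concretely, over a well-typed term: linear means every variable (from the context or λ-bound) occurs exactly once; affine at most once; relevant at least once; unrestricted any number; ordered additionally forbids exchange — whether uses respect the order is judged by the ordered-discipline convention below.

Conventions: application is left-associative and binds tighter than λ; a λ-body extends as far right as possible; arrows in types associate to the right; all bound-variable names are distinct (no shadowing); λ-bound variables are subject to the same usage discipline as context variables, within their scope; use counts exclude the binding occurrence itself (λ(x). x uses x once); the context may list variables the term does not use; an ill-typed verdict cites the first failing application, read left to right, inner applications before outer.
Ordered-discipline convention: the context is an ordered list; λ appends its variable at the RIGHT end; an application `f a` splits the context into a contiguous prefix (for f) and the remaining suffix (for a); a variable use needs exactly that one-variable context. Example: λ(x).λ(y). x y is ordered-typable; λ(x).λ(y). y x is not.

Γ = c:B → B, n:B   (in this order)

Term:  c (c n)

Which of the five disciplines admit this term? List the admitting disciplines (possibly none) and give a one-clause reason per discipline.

accepted by: relevant, unrestricted
variable uses: c: 2, n: 1
use order (left to right): c, c, n
typing: ✓ — B
ordered ✗ (repeated use of c ×2)
linear ✗ (repeated use of c ×2)
affine ✗ (repeated use of c ×2)
relevant ✓ (c, n: all used, weakening unneeded)
unrestricted ✓ (typability at B is all that's needed)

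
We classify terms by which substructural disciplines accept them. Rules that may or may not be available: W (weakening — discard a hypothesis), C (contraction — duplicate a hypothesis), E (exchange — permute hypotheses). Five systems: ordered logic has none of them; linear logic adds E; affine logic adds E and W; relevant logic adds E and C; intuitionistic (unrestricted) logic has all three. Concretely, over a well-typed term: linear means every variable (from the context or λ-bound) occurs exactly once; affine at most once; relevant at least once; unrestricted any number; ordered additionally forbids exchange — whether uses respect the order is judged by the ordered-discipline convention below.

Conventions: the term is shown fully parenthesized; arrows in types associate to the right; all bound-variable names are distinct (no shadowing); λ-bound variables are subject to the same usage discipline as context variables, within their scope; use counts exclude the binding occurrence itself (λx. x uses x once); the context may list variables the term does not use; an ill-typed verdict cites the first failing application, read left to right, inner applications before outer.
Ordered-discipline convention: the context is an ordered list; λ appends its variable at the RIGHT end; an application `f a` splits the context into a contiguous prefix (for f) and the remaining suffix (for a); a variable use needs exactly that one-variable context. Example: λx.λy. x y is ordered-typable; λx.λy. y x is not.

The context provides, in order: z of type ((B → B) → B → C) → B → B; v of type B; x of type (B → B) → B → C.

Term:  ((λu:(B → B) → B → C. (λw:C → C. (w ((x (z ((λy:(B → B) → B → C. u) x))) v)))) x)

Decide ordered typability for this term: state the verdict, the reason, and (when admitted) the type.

no — uses contraction: x ×3; unused: y — weakening required
counts: z=1, v=1, x=3, u (bound)=1, w (bound)=1, y (bound)=0
use order (left to right): w, x, z, u, x, v, x
typing: ✓ — (C → C) → C
summary: ordered ✗ · linear ✗ · affine ✗ · relevant ✗ · unrestricted ✓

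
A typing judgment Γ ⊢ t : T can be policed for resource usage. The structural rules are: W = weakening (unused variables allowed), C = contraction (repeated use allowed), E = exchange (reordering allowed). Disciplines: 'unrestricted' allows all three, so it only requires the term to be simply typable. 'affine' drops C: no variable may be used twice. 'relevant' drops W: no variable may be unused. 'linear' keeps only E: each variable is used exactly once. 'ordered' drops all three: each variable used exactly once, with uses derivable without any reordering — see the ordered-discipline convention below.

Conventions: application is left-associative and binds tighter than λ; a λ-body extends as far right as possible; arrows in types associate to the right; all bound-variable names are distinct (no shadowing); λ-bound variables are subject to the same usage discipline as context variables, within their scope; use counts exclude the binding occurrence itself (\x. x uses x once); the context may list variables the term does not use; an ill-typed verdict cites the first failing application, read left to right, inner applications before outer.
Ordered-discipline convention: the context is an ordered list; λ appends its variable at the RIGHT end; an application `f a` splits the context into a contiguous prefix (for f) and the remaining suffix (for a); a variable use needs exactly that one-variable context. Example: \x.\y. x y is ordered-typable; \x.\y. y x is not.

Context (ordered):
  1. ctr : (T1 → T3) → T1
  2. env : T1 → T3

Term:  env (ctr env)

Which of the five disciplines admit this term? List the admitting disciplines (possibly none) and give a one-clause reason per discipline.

admitting disciplines: relevant, unrestricted
use counts: ctr: 1, env: 2
use order (left to right): env, ctr, env
typing: ✓ — T3
ordered ✗ (repeated use of env ×2)
linear ✗ (repeated use of env ×2)
affine ✗ (repeated use of env ×2)
relevant ✓ (none of ctr, env goes unused)
unrestricted ✓ (well-typed at T3; no restrictions here)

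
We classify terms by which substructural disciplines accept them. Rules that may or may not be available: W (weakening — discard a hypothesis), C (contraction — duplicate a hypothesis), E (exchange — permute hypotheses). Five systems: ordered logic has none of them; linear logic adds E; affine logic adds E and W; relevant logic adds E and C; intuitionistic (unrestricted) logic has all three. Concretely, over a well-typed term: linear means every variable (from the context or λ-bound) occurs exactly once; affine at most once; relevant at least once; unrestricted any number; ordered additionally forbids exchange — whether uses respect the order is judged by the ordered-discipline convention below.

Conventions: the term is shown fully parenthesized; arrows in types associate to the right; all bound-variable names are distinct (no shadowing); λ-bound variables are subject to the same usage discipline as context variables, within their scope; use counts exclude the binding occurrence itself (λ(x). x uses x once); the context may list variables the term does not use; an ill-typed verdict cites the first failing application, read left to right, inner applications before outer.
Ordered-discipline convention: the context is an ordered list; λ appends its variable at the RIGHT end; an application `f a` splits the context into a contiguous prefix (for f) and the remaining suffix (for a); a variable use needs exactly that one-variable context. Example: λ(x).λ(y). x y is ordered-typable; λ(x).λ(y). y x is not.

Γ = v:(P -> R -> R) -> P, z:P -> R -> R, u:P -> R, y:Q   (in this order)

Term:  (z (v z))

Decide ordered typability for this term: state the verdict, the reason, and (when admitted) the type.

no — uses contraction: z ×2; u, y never used (weakening)
variable uses: v: 1×, z: 2×, u: 0×, y: 0×
order of uses: z, v, z
typing: ✓ — R -> R
across the five disciplines: ordered ✗, linear ✗, affine ✗, relevant ✗, unrestricted ✓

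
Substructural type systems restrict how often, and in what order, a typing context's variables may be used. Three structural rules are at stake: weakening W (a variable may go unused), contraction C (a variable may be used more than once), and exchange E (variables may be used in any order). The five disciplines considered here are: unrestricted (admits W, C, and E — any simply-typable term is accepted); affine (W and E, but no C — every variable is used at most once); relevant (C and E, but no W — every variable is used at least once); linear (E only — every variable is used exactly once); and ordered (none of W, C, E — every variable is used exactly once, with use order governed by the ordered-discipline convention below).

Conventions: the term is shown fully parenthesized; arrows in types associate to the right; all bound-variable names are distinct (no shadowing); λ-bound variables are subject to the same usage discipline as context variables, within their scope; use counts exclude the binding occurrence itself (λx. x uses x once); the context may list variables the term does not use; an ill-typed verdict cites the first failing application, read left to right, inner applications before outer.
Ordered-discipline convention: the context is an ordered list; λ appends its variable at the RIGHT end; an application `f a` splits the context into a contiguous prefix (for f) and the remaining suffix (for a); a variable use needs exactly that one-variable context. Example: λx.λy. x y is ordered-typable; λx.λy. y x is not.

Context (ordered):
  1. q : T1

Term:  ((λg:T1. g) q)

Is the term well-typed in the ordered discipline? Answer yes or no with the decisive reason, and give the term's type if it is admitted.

yes — one use each (q, g); ordered split holds; term : T1
variable uses: q: 1×, g (bound): 1×
left-to-right use order: g, q
typing: ✓ — T1
all disciplines: ordered ✓, linear ✓, affine ✓, relevant ✓, unrestricted ✓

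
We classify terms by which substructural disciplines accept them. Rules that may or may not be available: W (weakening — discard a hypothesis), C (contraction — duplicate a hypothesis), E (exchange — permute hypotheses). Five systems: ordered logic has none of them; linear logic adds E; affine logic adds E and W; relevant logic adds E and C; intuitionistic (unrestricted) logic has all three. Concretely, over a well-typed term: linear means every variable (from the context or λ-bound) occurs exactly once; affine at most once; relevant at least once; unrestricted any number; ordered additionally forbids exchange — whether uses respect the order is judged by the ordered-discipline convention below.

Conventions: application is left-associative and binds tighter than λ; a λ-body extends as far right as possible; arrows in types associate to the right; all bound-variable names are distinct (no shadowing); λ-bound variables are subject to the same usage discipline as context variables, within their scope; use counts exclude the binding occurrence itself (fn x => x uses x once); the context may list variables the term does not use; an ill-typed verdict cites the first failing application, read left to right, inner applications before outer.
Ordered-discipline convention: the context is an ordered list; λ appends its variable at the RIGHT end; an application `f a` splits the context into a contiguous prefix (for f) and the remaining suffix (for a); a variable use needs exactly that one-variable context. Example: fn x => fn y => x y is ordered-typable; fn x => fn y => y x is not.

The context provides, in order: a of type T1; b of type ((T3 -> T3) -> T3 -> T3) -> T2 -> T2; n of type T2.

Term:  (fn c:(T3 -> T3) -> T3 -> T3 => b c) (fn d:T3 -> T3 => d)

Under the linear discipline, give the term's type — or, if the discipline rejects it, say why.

not well-typed under linear — a, n left unused
usage: a ×0, b ×1, n ×0, c [bound] ×1, d [bound] ×1
order of uses: b, c, d
typing: well-typed at T2 -> T2
all disciplines: ordered ✗, linear ✗, affine ✓, relevant ✗, unrestricted ✓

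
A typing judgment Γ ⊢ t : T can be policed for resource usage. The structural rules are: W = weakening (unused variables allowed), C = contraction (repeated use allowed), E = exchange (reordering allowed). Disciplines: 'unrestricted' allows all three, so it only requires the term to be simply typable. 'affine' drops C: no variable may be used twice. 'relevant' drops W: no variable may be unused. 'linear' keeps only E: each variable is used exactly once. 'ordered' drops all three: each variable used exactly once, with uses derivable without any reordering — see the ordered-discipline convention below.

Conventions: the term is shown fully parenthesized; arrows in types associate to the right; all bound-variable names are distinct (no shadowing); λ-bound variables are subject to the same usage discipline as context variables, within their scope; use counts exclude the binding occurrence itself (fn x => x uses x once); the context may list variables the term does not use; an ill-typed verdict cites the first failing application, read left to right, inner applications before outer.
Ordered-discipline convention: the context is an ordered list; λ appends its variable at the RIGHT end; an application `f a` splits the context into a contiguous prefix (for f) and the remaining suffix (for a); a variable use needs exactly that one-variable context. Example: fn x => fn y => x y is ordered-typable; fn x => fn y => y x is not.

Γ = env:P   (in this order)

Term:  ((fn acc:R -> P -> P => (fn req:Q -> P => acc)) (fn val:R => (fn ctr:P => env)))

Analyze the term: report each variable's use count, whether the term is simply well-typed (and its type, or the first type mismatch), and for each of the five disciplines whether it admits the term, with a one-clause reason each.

counts: env ×1; acc (λ-bound) ×1; req (λ-bound) ×0; val (λ-bound) ×0; ctr (λ-bound) ×0
left-to-right use order: acc, env
typing: ✓ — (Q -> P) -> R -> P -> P
ordered: ✗ — unused: req, val, ctr — weakening required
linear: ✗ — unused: req, val, ctr — weakening required
affine: ✓ — no duplicate uses among env, acc, req, val, ctr
relevant: ✗ — unused: req, val, ctr — weakening required
unrestricted: ✓ — typability at (Q -> P) -> R -> P -> P is all that's needed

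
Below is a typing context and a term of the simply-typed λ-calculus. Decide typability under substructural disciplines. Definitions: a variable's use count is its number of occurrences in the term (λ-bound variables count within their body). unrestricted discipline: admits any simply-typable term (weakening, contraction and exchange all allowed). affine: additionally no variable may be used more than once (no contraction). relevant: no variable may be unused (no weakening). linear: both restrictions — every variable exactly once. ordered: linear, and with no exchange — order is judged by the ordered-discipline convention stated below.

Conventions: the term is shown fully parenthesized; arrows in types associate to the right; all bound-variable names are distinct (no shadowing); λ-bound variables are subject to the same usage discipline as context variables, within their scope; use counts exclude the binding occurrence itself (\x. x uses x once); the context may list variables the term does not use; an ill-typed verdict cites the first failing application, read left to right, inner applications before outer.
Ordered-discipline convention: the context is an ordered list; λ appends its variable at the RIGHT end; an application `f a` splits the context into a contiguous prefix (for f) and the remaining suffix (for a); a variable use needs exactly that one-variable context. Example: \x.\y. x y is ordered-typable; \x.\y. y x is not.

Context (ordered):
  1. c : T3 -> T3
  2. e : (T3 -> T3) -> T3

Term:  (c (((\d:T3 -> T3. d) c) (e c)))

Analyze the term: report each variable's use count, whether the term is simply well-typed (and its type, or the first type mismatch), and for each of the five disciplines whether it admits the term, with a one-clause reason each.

usage: c=3; e=1; d (bound)=1
left-to-right use order: c, d, c, e, c
typing: well-typed — term : T3
ordered ✗ (c ×3 used more than once (contraction))
linear ✗ (c ×3 used more than once (contraction))
affine ✗ (c ×3 used more than once (contraction))
relevant ✓ (every one of c, e, d appears)
unrestricted ✓ (type-checks (T3) and nothing is barred)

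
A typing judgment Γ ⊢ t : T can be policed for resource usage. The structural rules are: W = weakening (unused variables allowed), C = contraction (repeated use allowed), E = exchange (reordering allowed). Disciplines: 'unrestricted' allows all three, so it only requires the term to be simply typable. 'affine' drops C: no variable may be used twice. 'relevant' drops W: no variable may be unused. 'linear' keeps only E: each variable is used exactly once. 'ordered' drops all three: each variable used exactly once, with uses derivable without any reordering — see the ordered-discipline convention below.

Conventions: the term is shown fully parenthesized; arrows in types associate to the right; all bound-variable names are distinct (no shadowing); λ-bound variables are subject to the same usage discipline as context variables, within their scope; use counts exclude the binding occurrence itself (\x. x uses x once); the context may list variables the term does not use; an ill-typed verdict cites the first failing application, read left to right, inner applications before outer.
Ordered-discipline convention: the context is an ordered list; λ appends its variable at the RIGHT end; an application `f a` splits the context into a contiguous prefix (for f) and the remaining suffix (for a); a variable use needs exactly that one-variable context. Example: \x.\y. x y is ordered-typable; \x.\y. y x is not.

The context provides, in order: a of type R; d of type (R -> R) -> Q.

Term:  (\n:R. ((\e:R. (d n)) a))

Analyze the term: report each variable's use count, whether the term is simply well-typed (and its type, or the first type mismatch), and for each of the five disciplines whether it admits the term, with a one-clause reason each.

use counts: a=1, d=1, n (λ-bound)=1, e (λ-bound)=0
left-to-right use order: d, n, a
typing: ill-typed: an application expects R -> R but receives R
ordered: ✗ — not simply typable
linear: ✗ — fails simple typing
affine: ✗ — a type mismatch blocks all five
relevant: ✗ — the type mismatch rejects it
unrestricted: ✗ — not simply typable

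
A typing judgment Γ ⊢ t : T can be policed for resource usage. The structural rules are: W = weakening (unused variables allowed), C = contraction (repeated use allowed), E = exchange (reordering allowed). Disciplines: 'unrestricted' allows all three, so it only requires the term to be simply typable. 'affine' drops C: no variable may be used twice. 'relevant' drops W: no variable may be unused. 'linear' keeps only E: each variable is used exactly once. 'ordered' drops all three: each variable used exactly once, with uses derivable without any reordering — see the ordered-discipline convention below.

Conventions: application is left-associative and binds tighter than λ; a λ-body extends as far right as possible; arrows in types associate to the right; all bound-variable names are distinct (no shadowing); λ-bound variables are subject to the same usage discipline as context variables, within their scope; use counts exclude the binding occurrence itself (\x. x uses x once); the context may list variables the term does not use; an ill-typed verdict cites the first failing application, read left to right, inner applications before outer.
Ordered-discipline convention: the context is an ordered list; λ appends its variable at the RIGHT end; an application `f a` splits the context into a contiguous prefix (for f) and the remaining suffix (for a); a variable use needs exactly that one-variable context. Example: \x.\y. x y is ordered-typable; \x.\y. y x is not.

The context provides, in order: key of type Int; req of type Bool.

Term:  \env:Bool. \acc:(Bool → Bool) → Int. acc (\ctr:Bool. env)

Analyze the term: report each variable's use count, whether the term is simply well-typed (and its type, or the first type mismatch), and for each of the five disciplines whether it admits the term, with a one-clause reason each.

use counts: key ×0; req ×0; env (bound) ×1; acc (bound) ×1; ctr (bound) ×0
left-to-right use order: acc, env
typing: the term checks, with type Bool → ((Bool → Bool) → Int) → Int
ordered: ✗, unused: key, req, ctr — weakening required
linear: ✗, unused: key, req, ctr — weakening required
affine: ✓, key, req, env, acc, ctr: no repeats, contraction unneeded
relevant: ✗, unused: key, req, ctr — weakening required
unrestricted: ✓, type-checks (Bool → ((Bool → Bool) → Int) → Int) and nothing is barred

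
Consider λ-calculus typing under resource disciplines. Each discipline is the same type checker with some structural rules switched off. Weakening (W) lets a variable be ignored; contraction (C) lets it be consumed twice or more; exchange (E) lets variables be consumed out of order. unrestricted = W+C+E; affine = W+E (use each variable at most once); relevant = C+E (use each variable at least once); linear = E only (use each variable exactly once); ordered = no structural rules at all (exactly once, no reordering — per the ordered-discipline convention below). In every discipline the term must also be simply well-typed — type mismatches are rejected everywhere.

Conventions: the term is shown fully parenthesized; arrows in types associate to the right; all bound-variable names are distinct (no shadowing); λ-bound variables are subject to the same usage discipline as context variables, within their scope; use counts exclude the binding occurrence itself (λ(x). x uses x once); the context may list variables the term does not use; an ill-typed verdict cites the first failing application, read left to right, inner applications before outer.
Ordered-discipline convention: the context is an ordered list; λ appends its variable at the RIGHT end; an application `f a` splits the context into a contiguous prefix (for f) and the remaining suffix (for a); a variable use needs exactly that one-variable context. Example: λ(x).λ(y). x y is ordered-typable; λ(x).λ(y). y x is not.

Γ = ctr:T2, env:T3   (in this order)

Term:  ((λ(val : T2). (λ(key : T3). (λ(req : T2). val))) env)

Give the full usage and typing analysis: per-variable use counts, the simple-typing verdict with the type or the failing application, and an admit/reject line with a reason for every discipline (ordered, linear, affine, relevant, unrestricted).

usage: ctr ×0; env ×1; val (λ-bound) ×1; key (λ-bound) ×0; req (λ-bound) ×0
use order (left to right): val, env
typing: ill-typed: argument of type T3 where T2 is required
ordered ✗ (a type mismatch blocks all five)
linear ✗ (the type mismatch rejects it)
affine ✗ (not simply typable)
relevant ✗ (fails simple typing)
unrestricted ✗ (a type mismatch blocks all five)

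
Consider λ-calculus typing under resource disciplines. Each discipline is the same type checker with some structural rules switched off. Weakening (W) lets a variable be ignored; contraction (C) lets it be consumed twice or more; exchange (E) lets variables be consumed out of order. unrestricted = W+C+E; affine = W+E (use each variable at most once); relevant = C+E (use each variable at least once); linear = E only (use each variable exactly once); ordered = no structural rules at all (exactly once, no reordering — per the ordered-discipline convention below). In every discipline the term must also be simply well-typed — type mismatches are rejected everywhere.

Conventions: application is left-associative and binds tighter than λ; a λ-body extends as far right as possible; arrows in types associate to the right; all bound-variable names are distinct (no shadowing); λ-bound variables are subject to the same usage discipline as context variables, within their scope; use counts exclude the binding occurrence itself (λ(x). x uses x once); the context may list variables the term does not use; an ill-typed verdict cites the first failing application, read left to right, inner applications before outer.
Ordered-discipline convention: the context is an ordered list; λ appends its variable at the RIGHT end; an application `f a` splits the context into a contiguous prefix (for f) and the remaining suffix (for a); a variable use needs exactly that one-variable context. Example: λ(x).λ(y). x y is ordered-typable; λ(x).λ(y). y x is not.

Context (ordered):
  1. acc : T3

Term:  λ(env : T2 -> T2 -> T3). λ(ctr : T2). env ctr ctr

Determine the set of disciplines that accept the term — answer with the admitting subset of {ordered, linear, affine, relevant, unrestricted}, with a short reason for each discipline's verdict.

admitting disciplines: unrestricted
counts: acc ×0, env (bound) ×1, ctr (bound) ×2
order of uses: env, ctr, ctr
typing: the term checks, with type (T2 -> T2 -> T3) -> T2 -> T3
ordered: ✗ — repeated use of ctr ×2; acc never used (weakening)
linear: ✗ — repeated use of ctr ×2; acc never used (weakening)
affine: ✗ — repeated use of ctr ×2
relevant: ✗ — acc never used (weakening)
unrestricted: ✓ — well-typed at (T2 -> T2 -> T3) -> T2 -> T3; no restrictions here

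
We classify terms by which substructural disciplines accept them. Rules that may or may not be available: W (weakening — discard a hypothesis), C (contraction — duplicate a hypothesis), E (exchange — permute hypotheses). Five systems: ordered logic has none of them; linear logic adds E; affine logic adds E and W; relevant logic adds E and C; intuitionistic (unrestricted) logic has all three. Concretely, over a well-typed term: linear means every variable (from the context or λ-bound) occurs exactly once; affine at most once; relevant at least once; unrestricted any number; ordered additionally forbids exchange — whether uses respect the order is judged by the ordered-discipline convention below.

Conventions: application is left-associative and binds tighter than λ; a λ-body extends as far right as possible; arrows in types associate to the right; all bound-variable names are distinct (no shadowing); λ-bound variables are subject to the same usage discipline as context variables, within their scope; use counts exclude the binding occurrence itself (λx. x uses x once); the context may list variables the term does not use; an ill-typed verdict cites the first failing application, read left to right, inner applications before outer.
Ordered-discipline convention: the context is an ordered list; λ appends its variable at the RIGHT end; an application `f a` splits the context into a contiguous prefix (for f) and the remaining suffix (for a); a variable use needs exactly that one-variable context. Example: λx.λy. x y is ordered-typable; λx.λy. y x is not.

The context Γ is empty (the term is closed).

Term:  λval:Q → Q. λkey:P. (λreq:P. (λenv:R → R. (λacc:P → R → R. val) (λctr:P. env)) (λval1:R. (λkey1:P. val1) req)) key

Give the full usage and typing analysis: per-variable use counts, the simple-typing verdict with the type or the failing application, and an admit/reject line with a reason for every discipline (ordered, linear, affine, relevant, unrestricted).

use counts: val [bound]=1, key [bound]=1, req [bound]=1, env [bound]=1, acc [bound]=0, ctr [bound]=0, val1 [bound]=1, key1 [bound]=0
left-to-right use order: val, env, val1, req, key
typing: ✓ — (Q → Q) → P → Q → Q
ordered: ✗, acc, ctr, key1 left unused
linear: ✗, acc, ctr, key1 left unused
affine: ✓, none of val, key, req, env, acc, ctr, val1, key1 used more than once
relevant: ✗, acc, ctr, key1 left unused
unrestricted: ✓, well-typed at (Q → Q) → P → Q → Q; no restrictions here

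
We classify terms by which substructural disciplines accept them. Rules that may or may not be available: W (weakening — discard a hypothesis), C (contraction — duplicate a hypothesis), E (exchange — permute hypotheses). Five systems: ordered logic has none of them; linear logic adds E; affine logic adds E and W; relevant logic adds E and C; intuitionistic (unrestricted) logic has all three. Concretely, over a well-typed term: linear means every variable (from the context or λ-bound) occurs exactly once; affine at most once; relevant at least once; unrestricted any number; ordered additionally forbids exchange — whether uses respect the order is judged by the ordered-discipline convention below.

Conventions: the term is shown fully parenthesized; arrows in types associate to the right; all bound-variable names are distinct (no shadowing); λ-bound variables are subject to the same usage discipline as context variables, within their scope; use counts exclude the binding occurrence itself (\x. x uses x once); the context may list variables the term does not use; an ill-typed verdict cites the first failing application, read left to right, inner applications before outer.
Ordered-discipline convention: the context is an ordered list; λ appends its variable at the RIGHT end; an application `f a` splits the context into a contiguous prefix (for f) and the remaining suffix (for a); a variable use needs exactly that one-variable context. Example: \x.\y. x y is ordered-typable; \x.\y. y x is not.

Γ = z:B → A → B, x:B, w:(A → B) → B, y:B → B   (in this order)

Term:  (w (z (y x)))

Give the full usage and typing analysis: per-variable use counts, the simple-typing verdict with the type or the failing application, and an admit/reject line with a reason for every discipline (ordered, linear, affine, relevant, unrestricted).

usage: z ×1, x ×1, w ×1, y ×1
order of uses: w, z, y, x
typing: ✓ — B
ordered: ✗, use order w, z, y, x needs exchange
linear: ✓, each of z, x, w, y used exactly once
affine: ✓, none of z, x, w, y used more than once
relevant: ✓, at least one use each (z, x, w, y)
unrestricted: ✓, typability at B is all that's needed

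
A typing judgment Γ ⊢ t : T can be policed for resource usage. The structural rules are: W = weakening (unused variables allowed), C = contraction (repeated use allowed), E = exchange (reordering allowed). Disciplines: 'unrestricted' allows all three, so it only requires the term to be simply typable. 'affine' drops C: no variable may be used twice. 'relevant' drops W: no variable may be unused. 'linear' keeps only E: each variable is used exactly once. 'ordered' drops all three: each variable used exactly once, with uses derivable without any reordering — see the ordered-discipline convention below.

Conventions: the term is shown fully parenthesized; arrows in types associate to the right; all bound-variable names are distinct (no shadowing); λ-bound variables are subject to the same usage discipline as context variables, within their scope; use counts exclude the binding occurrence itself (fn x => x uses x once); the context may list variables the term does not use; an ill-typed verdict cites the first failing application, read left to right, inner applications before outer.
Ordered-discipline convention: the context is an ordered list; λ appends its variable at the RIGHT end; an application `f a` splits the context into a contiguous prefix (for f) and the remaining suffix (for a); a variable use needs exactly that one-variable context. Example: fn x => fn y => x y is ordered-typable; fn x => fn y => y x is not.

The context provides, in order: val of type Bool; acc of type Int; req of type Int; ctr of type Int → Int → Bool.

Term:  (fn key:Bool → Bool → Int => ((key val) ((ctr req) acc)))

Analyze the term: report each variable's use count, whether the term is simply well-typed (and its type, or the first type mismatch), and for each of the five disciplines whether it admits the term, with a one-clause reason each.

counts: val ×1, acc ×1, req ×1, ctr ×1, key (λ-bound) ×1
uses in reading order: key, val, ctr, req, acc
typing: ✓ — (Bool → Bool → Int) → Int
ordered: ✗, no contiguous prefix/suffix split fits key, val, ctr, req, acc
linear: ✓, exactly-once usage across val, acc, req, ctr, key
affine: ✓, no duplicate uses among val, acc, req, ctr, key
relevant: ✓, val, acc, req, ctr, key: all used, weakening unneeded
unrestricted: ✓, typability at (Bool → Bool → Int) → Int is all that's needed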